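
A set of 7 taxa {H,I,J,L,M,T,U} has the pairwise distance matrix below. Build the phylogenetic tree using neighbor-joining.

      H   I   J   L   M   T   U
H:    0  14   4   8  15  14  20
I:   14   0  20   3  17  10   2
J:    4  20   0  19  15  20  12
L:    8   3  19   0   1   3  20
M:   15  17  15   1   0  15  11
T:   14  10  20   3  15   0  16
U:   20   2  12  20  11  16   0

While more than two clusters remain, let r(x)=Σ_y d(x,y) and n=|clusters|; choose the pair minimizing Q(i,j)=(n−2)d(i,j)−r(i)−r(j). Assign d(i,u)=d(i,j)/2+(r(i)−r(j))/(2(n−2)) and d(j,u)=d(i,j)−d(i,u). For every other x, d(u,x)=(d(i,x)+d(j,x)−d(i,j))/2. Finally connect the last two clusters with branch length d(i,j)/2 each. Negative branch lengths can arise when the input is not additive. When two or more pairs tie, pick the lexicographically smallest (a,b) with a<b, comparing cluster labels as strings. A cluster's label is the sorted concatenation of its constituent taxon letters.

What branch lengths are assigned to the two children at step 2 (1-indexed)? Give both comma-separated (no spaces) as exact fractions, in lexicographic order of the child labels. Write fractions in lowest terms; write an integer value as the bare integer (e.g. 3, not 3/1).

-1,3

iteration 1: select H,J (d=4, Q=-145); attach at lengths (1/2, 7/2); label the merged cluster HJ
  updated: d(HJ,I)=15, d(HJ,L)=23/2, d(HJ,M)=13, d(HJ,T)=15, d(HJ,U)=14
iteration 2: select I,U (d=2, Q=-102); attach at lengths (-1, 3); label the merged cluster IU
  updated: d(HJ,IU)=27/2, d(IU,L)=21/2, d(IU,M)=13, d(IU,T)=12
iteration 3: select L,M (d=1, Q=-65); attach at lengths (-13/6, 19/6); label the merged cluster LM
  updated: d(HJ,LM)=47/4, d(IU,LM)=45/4, d(LM,T)=17/2
iteration 4: select HJ,IU (d=27/2, Q=-50); attach at lengths (61/8, 47/8); label the merged cluster HIJU
  updated: d(HIJU,LM)=19/4, d(HIJU,T)=27/4
iteration 5: select HIJU,LM (d=19/4, Q=-20); attach at lengths (3/2, 13/4); label the merged cluster HIJLMU
  updated: d(HIJLMU,T)=21/4
iteration 6: select HIJLMU,T (d=21/4); attach at lengths (21/8, 21/8); label the merged cluster HIJLMTU
final tree: ((((H:1/2,J:7/2):61/8,(I:-1,U:3):47/8):3/2,(L:-13/6,M:19/6):13/4):21/8,T:21/8)
total length: 61/2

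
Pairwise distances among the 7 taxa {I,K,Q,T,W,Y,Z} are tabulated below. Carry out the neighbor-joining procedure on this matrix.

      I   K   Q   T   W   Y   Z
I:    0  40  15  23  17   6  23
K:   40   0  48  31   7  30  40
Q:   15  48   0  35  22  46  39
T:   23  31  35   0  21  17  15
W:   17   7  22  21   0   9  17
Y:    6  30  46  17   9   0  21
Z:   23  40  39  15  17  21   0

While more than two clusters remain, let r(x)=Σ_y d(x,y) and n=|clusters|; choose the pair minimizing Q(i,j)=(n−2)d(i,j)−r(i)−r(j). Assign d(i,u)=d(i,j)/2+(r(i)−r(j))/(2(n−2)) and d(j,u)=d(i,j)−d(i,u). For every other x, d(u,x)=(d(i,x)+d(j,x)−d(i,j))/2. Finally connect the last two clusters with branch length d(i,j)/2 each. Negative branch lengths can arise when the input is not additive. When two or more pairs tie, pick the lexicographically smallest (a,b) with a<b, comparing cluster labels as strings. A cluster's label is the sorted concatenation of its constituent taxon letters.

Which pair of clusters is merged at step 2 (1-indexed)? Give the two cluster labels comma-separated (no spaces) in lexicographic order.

1. join I+Q (d=15, Q=-254) ⇒ IQ; edges |I|=-3/5, |Q|=78/5
  updated: d(IQ,K)=73/2, d(IQ,T)=43/2, d(IQ,W)=12, d(IQ,Y)=37/2, d(IQ,Z)=47/2
2. join K+W (d=7, Q=-365/2) ⇒ KW; edges |K|=213/16, |W|=-101/16
  updated: d(IQ,KW)=83/4, d(KW,T)=45/2, d(KW,Y)=16, d(KW,Z)=25
3. join T+Z (d=15, Q=-231/2) ⇒ TZ; edges |T|=73/12, |Z|=107/12
  updated: d(IQ,TZ)=15, d(KW,TZ)=65/4, d(TZ,Y)=23/2
4. join IQ+TZ (d=15, Q=-67) ⇒ IQTZ; edges |IQ|=83/8, |TZ|=37/8
  updated: d(IQTZ,KW)=11, d(IQTZ,Y)=15/2
5. join IQTZ+KW (d=11, Q=-69/2) ⇒ IKQTWZ; edges |IQTZ|=5/4, |KW|=39/4
  updated: d(IKQTWZ,Y)=25/4
6. join IKQTWZ+Y (d=25/4) ⇒ IKQTWYZ; edges |IKQTWZ|=25/8, |Y|=25/8
final tree: ((((I:-3/5,Q:78/5):83/8,(T:73/12,Z:107/12):37/8):5/4,(K:213/16,W:-101/16):39/4):25/8,Y:25/8)
total length: 277/4

K,W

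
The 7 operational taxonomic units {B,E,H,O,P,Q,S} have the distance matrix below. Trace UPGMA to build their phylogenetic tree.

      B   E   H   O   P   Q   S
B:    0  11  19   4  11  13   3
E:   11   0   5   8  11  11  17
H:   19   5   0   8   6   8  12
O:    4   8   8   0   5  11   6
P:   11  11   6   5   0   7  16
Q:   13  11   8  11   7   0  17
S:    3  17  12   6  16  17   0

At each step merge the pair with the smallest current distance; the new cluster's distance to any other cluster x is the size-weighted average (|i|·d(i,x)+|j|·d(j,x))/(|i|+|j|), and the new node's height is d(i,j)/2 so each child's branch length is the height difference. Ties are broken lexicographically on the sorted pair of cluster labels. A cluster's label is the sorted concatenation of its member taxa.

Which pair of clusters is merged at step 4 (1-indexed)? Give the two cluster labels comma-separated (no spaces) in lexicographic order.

step 1: merge (B,S) at d=3; branch lengths B→3/2, S→3/2; new cluster BS
  updated: d(BS,E)=14, d(BS,H)=31/2, d(BS,O)=5, d(BS,P)=27/2, d(BS,Q)=15
step 2: merge (BS,O) at d=5; branch lengths BS→1, O→5/2; new cluster BOS
  updated: d(BOS,E)=12, d(BOS,H)=13, d(BOS,P)=32/3, d(BOS,Q)=41/3
step 3: merge (E,H) at d=5; branch lengths E→5/2, H→5/2; new cluster EH
  updated: d(BOS,EH)=25/2, d(EH,P)=17/2, d(EH,Q)=19/2
step 4: merge (P,Q) at d=7; branch lengths P→7/2, Q→7/2; new cluster PQ
  updated: d(BOS,PQ)=73/6, d(EH,PQ)=9
step 5: merge (EH,PQ) at d=9; branch lengths EH→2, PQ→1; new cluster EHPQ
  updated: d(BOS,EHPQ)=37/3
step 6: merge (BOS,EHPQ) at d=37/3; branch lengths BOS→11/3, EHPQ→5/3; new cluster BEHOPQS
final tree: (((B:3/2,S:3/2):1,O:5/2):11/3,((E:5/2,H:5/2):2,(P:7/2,Q:7/2):1):5/3)
total length: 161/6

P,Q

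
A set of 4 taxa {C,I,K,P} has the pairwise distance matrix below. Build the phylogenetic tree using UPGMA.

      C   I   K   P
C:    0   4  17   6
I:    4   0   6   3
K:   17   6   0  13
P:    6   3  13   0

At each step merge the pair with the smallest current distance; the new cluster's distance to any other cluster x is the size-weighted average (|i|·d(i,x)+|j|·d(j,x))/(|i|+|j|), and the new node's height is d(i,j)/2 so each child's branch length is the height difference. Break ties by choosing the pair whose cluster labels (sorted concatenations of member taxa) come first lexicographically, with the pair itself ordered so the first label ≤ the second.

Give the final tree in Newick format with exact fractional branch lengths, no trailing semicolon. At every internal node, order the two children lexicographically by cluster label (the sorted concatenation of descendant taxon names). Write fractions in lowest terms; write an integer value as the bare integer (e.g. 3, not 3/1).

1. join I+P (d=3) ⇒ IP; edges |I|=3/2, |P|=3/2
  updated: d(C,IP)=5, d(IP,K)=19/2
2. join C+IP (d=5) ⇒ CIP; edges |C|=5/2, |IP|=1
  updated: d(CIP,K)=12
3. join CIP+K (d=12) ⇒ CIKP; edges |CIP|=7/2, |K|=6
final tree: ((C:5/2,(I:3/2,P:3/2):1):7/2,K:6)
total length: 16

((C:5/2,(I:3/2,P:3/2):1):7/2,K:6)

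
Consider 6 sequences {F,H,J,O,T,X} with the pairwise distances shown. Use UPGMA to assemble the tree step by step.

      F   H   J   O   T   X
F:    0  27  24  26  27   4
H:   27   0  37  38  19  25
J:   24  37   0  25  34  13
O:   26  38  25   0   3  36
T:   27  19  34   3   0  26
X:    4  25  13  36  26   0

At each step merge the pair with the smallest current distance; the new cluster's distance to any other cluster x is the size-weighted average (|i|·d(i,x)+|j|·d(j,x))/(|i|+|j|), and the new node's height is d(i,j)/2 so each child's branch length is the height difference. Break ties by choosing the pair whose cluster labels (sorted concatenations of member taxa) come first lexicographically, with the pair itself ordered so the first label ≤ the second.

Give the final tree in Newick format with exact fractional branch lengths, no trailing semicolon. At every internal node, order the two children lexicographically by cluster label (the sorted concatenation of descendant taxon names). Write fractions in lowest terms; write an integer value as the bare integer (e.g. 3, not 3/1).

step 1: merge (O,T) at d=3; branch lengths O→3/2, T→3/2; new cluster OT
  updated: d(F,OT)=53/2, d(H,OT)=57/2, d(J,OT)=59/2, d(OT,X)=31
step 2: merge (F,X) at d=4; branch lengths F→2, X→2; new cluster FX
  updated: d(FX,H)=26, d(FX,J)=37/2, d(FX,OT)=115/4
step 3: merge (FX,J) at d=37/2; branch lengths FX→29/4, J→37/4; new cluster FJX
  updated: d(FJX,H)=89/3, d(FJX,OT)=29
step 4: merge (H,OT) at d=57/2; branch lengths H→57/4, OT→51/4; new cluster HOT
  updated: d(FJX,HOT)=263/9
step 5: merge (FJX,HOT) at d=263/9; branch lengths FJX→193/36, HOT→13/36; new cluster FHJOTX
final tree: (((F:2,X:2):29/4,J:37/4):193/36,(H:57/4,(O:3/2,T:3/2):51/4):13/36)
total length: 506/9

(((F:2,X:2):29/4,J:37/4):193/36,(H:57/4,(O:3/2,T:3/2):51/4):13/36)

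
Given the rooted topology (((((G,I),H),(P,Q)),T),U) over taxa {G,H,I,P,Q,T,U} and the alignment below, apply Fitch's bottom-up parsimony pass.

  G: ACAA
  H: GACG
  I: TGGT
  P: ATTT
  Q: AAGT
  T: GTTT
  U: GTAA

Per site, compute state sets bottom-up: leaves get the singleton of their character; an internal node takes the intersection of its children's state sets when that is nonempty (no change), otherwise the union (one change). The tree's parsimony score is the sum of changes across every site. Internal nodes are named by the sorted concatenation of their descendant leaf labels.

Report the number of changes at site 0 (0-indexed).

3

site 0, node GI: G={A} ∪ I={T} → {A,T} (+1)
site 0, node GHI: GI={A,T} ∪ H={G} → {A,G,T} (+1)
site 0, node PQ: P={A} ∩ Q={A} → {A} (+0)
site 0, node GHIPQ: GHI={A,G,T} ∩ PQ={A} → {A} (+0)
site 0, node GHIPQT: GHIPQ={A} ∪ T={G} → {A,G} (+1)
site 0, node GHIPQTU: GHIPQT={A,G} ∩ U={G} → {G} (+0)
site 1, node GI: G={C} ∪ I={G} → {C,G} (+1)
site 1, node GHI: GI={C,G} ∪ H={A} → {A,C,G} (+1)
site 1, node PQ: P={T} ∪ Q={A} → {A,T} (+1)
site 1, node GHIPQ: GHI={A,C,G} ∩ PQ={A,T} → {A} (+0)
site 1, node GHIPQT: GHIPQ={A} ∪ T={T} → {A,T} (+1)
site 1, node GHIPQTU: GHIPQT={A,T} ∩ U={T} → {T} (+0)
site 2, node GI: G={A} ∪ I={G} → {A,G} (+1)
site 2, node GHI: GI={A,G} ∪ H={C} → {A,C,G} (+1)
site 2, node PQ: P={T} ∪ Q={G} → {G,T} (+1)
site 2, node GHIPQ: GHI={A,C,G} ∩ PQ={G,T} → {G} (+0)
site 2, node GHIPQT: GHIPQ={G} ∪ T={T} → {G,T} (+1)
site 2, node GHIPQTU: GHIPQT={G,T} ∪ U={A} → {A,G,T} (+1)
site 3, node GI: G={A} ∪ I={T} → {A,T} (+1)
site 3, node GHI: GI={A,T} ∪ H={G} → {A,G,T} (+1)
site 3, node PQ: P={T} ∩ Q={T} → {T} (+0)
site 3, node GHIPQ: GHI={A,G,T} ∩ PQ={T} → {T} (+0)
site 3, node GHIPQT: GHIPQ={T} ∩ T={T} → {T} (+0)
site 3, node GHIPQTU: GHIPQT={T} ∪ U={A} → {A,T} (+1)
per-site changes: [3, 4, 5, 3]; total = 15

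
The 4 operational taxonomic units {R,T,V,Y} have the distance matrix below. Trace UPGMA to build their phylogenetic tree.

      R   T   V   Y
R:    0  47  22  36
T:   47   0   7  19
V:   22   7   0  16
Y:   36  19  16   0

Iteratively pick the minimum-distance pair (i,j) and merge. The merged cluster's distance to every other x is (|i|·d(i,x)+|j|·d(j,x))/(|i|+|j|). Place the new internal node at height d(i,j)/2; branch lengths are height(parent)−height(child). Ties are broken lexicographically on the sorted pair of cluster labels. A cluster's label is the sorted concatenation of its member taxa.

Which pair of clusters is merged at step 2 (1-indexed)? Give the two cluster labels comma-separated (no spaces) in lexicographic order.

TV,Y

step 1: merge (T,V) at d=7; branch lengths T→7/2, V→7/2; new cluster TV
  updated: d(R,TV)=69/2, d(TV,Y)=35/2
step 2: merge (TV,Y) at d=35/2; branch lengths TV→21/4, Y→35/4; new cluster TVY
  updated: d(R,TVY)=35
step 3: merge (R,TVY) at d=35; branch lengths R→35/2, TVY→35/4; new cluster RTVY
final tree: (R:35/2,((T:7/2,V:7/2):21/4,Y:35/4):35/4)
total length: 189/4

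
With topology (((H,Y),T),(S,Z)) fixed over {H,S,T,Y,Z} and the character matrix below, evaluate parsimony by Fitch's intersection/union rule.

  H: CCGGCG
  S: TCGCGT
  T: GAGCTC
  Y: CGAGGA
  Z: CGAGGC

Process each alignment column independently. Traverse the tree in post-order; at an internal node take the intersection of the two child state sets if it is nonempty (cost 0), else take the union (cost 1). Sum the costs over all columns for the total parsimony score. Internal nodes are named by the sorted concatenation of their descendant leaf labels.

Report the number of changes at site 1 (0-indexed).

site 0, node HY: H={C} ∩ Y={C} → {C} (+0)
site 0, node HTY: HY={C} ∪ T={G} → {C,G} (+1)
site 0, node SZ: S={T} ∪ Z={C} → {C,T} (+1)
site 0, node HSTYZ: HTY={C,G} ∩ SZ={C,T} → {C} (+0)
site 1, node HY: H={C} ∪ Y={G} → {C,G} (+1)
site 1, node HTY: HY={C,G} ∪ T={A} → {A,C,G} (+1)
site 1, node SZ: S={C} ∪ Z={G} → {C,G} (+1)
site 1, node HSTYZ: HTY={A,C,G} ∩ SZ={C,G} → {C,G} (+0)
site 2, node HY: H={G} ∪ Y={A} → {A,G} (+1)
site 2, node HTY: HY={A,G} ∩ T={G} → {G} (+0)
site 2, node SZ: S={G} ∪ Z={A} → {A,G} (+1)
site 2, node HSTYZ: HTY={G} ∩ SZ={A,G} → {G} (+0)
site 3, node HY: H={G} ∩ Y={G} → {G} (+0)
site 3, node HTY: HY={G} ∪ T={C} → {C,G} (+1)
site 3, node SZ: S={C} ∪ Z={G} → {C,G} (+1)
site 3, node HSTYZ: HTY={C,G} ∩ SZ={C,G} → {C,G} (+0)
site 4, node HY: H={C} ∪ Y={G} → {C,G} (+1)
site 4, node HTY: HY={C,G} ∪ T={T} → {C,G,T} (+1)
site 4, node SZ: S={G} ∩ Z={G} → {G} (+0)
site 4, node HSTYZ: HTY={C,G,T} ∩ SZ={G} → {G} (+0)
site 5, node HY: H={G} ∪ Y={A} → {A,G} (+1)
site 5, node HTY: HY={A,G} ∪ T={C} → {A,C,G} (+1)
site 5, node SZ: S={T} ∪ Z={C} → {C,T} (+1)
site 5, node HSTYZ: HTY={A,C,G} ∩ SZ={C,T} → {C} (+0)
per-site changes: [2, 3, 2, 2, 2, 3]; total = 14

3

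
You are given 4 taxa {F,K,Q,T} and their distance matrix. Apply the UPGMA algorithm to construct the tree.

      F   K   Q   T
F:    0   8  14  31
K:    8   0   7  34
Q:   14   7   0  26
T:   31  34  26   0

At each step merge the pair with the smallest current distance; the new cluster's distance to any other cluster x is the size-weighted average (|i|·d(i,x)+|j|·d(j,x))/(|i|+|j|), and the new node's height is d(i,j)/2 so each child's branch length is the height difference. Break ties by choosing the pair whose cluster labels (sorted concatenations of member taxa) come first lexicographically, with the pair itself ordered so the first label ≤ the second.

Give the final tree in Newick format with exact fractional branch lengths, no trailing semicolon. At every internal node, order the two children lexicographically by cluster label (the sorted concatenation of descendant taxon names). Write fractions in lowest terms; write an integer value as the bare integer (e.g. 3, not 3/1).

1. join K+Q (d=7) ⇒ KQ; edges |K|=7/2, |Q|=7/2
  updated: d(F,KQ)=11, d(KQ,T)=30
2. join F+KQ (d=11) ⇒ FKQ; edges |F|=11/2, |KQ|=2
  updated: d(FKQ,T)=91/3
3. join FKQ+T (d=91/3) ⇒ FKQT; edges |FKQ|=29/3, |T|=91/6
final tree: ((F:11/2,(K:7/2,Q:7/2):2):29/3,T:91/6)
total length: 118/3

((F:11/2,(K:7/2,Q:7/2):2):29/3,T:91/6)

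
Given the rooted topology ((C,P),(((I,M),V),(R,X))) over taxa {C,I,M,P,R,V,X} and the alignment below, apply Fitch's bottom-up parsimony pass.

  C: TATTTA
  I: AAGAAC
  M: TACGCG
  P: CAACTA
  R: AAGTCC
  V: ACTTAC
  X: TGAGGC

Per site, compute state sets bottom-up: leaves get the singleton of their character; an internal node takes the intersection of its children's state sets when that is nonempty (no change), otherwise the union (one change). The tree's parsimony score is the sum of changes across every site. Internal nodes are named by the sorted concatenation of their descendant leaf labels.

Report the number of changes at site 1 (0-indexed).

2

[col 0] CP: children C:{T}, P:{C} ∪→ {C,T}; cost 1
[col 0] IM: children I:{A}, M:{T} ∪→ {A,T}; cost 1
[col 0] IMV: children IM:{A,T}, V:{A} ∩→ {A}; cost 0
[col 0] RX: children R:{A}, X:{T} ∪→ {A,T}; cost 1
[col 0] IMRVX: children IMV:{A}, RX:{A,T} ∩→ {A}; cost 0
[col 0] CIMPRVX: children CP:{C,T}, IMRVX:{A} ∪→ {A,C,T}; cost 1
[col 1] CP: children C:{A}, P:{A} ∩→ {A}; cost 0
[col 1] IM: children I:{A}, M:{A} ∩→ {A}; cost 0
[col 1] IMV: children IM:{A}, V:{C} ∪→ {A,C}; cost 1
[col 1] RX: children R:{A}, X:{G} ∪→ {A,G}; cost 1
[col 1] IMRVX: children IMV:{A,C}, RX:{A,G} ∩→ {A}; cost 0
[col 1] CIMPRVX: children CP:{A}, IMRVX:{A} ∩→ {A}; cost 0
[col 2] CP: children C:{T}, P:{A} ∪→ {A,T}; cost 1
[col 2] IM: children I:{G}, M:{C} ∪→ {C,G}; cost 1
[col 2] IMV: children IM:{C,G}, V:{T} ∪→ {C,G,T}; cost 1
[col 2] RX: children R:{G}, X:{A} ∪→ {A,G}; cost 1
[col 2] IMRVX: children IMV:{C,G,T}, RX:{A,G} ∩→ {G}; cost 0
[col 2] CIMPRVX: children CP:{A,T}, IMRVX:{G} ∪→ {A,G,T}; cost 1
[col 3] CP: children C:{T}, P:{C} ∪→ {C,T}; cost 1
[col 3] IM: children I:{A}, M:{G} ∪→ {A,G}; cost 1
[col 3] IMV: children IM:{A,G}, V:{T} ∪→ {A,G,T}; cost 1
[col 3] RX: children R:{T}, X:{G} ∪→ {G,T}; cost 1
[col 3] IMRVX: children IMV:{A,G,T}, RX:{G,T} ∩→ {G,T}; cost 0
[col 3] CIMPRVX: children CP:{C,T}, IMRVX:{G,T} ∩→ {T}; cost 0
[col 4] CP: children C:{T}, P:{T} ∩→ {T}; cost 0
[col 4] IM: children I:{A}, M:{C} ∪→ {A,C}; cost 1
[col 4] IMV: children IM:{A,C}, V:{A} ∩→ {A}; cost 0
[col 4] RX: children R:{C}, X:{G} ∪→ {C,G}; cost 1
[col 4] IMRVX: children IMV:{A}, RX:{C,G} ∪→ {A,C,G}; cost 1
[col 4] CIMPRVX: children CP:{T}, IMRVX:{A,C,G} ∪→ {A,C,G,T}; cost 1
[col 5] CP: children C:{A}, P:{A} ∩→ {A}; cost 0
[col 5] IM: children I:{C}, M:{G} ∪→ {C,G}; cost 1
[col 5] IMV: children IM:{C,G}, V:{C} ∩→ {C}; cost 0
[col 5] RX: children R:{C}, X:{C} ∩→ {C}; cost 0
[col 5] IMRVX: children IMV:{C}, RX:{C} ∩→ {C}; cost 0
[col 5] CIMPRVX: children CP:{A}, IMRVX:{C} ∪→ {A,C}; cost 1
per-site changes: [4, 2, 5, 4, 4, 2]; total = 21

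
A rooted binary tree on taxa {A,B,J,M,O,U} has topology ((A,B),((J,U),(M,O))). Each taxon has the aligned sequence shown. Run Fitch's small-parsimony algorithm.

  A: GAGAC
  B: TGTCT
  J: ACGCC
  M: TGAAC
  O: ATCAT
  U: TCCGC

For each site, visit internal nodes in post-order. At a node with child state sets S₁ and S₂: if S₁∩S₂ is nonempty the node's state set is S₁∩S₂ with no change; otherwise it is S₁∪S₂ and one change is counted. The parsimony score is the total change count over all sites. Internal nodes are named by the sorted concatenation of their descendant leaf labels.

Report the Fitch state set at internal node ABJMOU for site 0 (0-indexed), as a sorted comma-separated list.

T

AB@0: {G} ∪ {T} = {G,T} (union, +1)
JU@0: {A} ∪ {T} = {A,T} (union, +1)
MO@0: {T} ∪ {A} = {A,T} (union, +1)
JMOU@0: {A,T} ∩ {A,T} = {A,T} (intersection, +0)
ABJMOU@0: {G,T} ∩ {A,T} = {T} (intersection, +0)
AB@1: {A} ∪ {G} = {A,G} (union, +1)
JU@1: {C} ∩ {C} = {C} (intersection, +0)
MO@1: {G} ∪ {T} = {G,T} (union, +1)
JMOU@1: {C} ∪ {G,T} = {C,G,T} (union, +1)
ABJMOU@1: {A,G} ∩ {C,G,T} = {G} (intersection, +0)
AB@2: {G} ∪ {T} = {G,T} (union, +1)
JU@2: {G} ∪ {C} = {C,G} (union, +1)
MO@2: {A} ∪ {C} = {A,C} (union, +1)
JMOU@2: {C,G} ∩ {A,C} = {C} (intersection, +0)
ABJMOU@2: {G,T} ∪ {C} = {C,G,T} (union, +1)
AB@3: {A} ∪ {C} = {A,C} (union, +1)
JU@3: {C} ∪ {G} = {C,G} (union, +1)
MO@3: {A} ∩ {A} = {A} (intersection, +0)
JMOU@3: {C,G} ∪ {A} = {A,C,G} (union, +1)
ABJMOU@3: {A,C} ∩ {A,C,G} = {A,C} (intersection, +0)
AB@4: {C} ∪ {T} = {C,T} (union, +1)
JU@4: {C} ∩ {C} = {C} (intersection, +0)
MO@4: {C} ∪ {T} = {C,T} (union, +1)
JMOU@4: {C} ∩ {C,T} = {C} (intersection, +0)
ABJMOU@4: {C,T} ∩ {C} = {C} (intersection, +0)
per-site changes: [3, 3, 4, 3, 2]; total = 15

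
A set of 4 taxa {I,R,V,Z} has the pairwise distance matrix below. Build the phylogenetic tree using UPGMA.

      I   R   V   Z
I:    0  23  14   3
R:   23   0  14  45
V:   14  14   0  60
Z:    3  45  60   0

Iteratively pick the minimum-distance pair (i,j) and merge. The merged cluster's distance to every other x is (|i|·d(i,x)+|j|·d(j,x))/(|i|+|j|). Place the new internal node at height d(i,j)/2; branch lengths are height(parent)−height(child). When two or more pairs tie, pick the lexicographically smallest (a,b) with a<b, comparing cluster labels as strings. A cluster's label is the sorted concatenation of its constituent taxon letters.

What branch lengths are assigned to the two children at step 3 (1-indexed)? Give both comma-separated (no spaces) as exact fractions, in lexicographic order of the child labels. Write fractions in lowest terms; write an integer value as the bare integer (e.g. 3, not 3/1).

step 1: merge (I,Z) at d=3; branch lengths I→3/2, Z→3/2; new cluster IZ
  updated: d(IZ,R)=34, d(IZ,V)=37
step 2: merge (R,V) at d=14; branch lengths R→7, V→7; new cluster RV
  updated: d(IZ,RV)=71/2
step 3: merge (IZ,RV) at d=71/2; branch lengths IZ→65/4, RV→43/4; new cluster IRVZ
final tree: ((I:3/2,Z:3/2):65/4,(R:7,V:7):43/4)
total length: 44

65/4,43/4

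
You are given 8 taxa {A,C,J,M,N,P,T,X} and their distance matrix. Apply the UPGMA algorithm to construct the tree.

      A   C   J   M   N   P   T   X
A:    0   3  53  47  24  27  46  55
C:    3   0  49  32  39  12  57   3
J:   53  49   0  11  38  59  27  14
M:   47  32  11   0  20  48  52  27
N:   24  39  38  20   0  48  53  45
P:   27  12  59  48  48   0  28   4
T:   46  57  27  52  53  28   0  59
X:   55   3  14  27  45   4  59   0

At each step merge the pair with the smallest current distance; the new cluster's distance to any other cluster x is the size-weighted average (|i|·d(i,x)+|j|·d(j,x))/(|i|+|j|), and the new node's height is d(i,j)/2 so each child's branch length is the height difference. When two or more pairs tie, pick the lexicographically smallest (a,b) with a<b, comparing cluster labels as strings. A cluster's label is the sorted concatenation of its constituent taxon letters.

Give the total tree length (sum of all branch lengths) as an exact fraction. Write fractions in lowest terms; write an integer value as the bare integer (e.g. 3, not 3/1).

611/6

1. join A+C (d=3) ⇒ AC; edges |A|=3/2, |C|=3/2
  updated: d(AC,J)=51, d(AC,M)=79/2, d(AC,N)=63/2, d(AC,P)=39/2, d(AC,T)=103/2, d(AC,X)=29
2. join P+X (d=4) ⇒ PX; edges |P|=2, |X|=2
  updated: d(AC,PX)=97/4, d(J,PX)=73/2, d(M,PX)=75/2, d(N,PX)=93/2, d(PX,T)=87/2
3. join J+M (d=11) ⇒ JM; edges |J|=11/2, |M|=11/2
  updated: d(AC,JM)=181/4, d(JM,N)=29, d(JM,PX)=37, d(JM,T)=79/2
4. join AC+PX (d=97/4) ⇒ ACPX; edges |AC|=85/8, |PX|=81/8
  updated: d(ACPX,JM)=329/8, d(ACPX,N)=39, d(ACPX,T)=95/2
5. join JM+N (d=29) ⇒ JMN; edges |JM|=9, |N|=29/2
  updated: d(ACPX,JMN)=485/12, d(JMN,T)=44
6. join ACPX+JMN (d=485/12) ⇒ ACJMNPX; edges |ACPX|=97/12, |JMN|=137/24
  updated: d(ACJMNPX,T)=46
7. join ACJMNPX+T (d=46) ⇒ ACJMNPTX; edges |ACJMNPX|=67/24, |T|=23
final tree: ((((A:3/2,C:3/2):85/8,(P:2,X:2):81/8):97/12,((J:11/2,M:11/2):9,N:29/2):137/24):67/24,T:23)
total length: 611/6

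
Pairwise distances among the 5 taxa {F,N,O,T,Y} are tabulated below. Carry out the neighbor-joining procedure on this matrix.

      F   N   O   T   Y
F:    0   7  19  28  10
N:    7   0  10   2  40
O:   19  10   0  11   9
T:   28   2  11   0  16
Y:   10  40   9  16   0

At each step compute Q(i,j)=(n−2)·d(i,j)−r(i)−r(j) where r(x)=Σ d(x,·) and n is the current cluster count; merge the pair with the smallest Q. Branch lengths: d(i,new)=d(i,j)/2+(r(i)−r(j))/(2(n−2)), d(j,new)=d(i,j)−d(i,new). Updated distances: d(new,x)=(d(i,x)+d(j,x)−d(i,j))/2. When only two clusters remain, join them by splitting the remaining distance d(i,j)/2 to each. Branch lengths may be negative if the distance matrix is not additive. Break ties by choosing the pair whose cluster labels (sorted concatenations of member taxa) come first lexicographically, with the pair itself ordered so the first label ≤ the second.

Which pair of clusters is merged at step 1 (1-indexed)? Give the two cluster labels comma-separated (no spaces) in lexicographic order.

iteration 1: select N,T (d=2, Q=-110); attach at lengths (4/3, 2/3); label the merged cluster NT
  updated: d(F,NT)=33/2, d(NT,O)=19/2, d(NT,Y)=27
iteration 2: select F,Y (d=10, Q=-143/2); attach at lengths (39/8, 41/8); label the merged cluster FY
  updated: d(FY,NT)=67/4, d(FY,O)=9
iteration 3: select FY,NT (d=67/4, Q=-141/4); attach at lengths (65/8, 69/8); label the merged cluster FNTY
  updated: d(FNTY,O)=7/8
iteration 4: select FNTY,O (d=7/8); attach at lengths (7/16, 7/16); label the merged cluster FNOTY
final tree: (((F:39/8,Y:41/8):65/8,(N:4/3,T:2/3):69/8):7/16,O:7/16)
total length: 237/8

N,T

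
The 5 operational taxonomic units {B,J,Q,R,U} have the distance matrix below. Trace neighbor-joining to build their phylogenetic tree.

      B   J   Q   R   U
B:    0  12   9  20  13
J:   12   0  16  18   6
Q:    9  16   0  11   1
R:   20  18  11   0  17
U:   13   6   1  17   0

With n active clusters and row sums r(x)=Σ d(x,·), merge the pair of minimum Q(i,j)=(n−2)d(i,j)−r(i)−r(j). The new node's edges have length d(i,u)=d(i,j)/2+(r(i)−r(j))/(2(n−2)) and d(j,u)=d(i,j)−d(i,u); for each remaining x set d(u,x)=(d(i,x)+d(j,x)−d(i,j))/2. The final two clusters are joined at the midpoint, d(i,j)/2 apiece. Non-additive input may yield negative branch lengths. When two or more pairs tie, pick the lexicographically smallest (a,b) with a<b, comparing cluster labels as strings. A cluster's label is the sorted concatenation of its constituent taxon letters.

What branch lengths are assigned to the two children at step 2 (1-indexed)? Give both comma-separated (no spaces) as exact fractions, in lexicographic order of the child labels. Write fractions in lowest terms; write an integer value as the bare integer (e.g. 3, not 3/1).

7,5/2

iteration 1: select J,U (d=6, Q=-71); attach at lengths (11/2, 1/2); label the merged cluster JU
  updated: d(B,JU)=19/2, d(JU,Q)=11/2, d(JU,R)=29/2
iteration 2: select B,JU (d=19/2, Q=-49); attach at lengths (7, 5/2); label the merged cluster BJU
  updated: d(BJU,Q)=5/2, d(BJU,R)=25/2
iteration 3: select BJU,Q (d=5/2, Q=-26); attach at lengths (2, 1/2); label the merged cluster BJQU
  updated: d(BJQU,R)=21/2
iteration 4: select BJQU,R (d=21/2); attach at lengths (21/4, 21/4); label the merged cluster BJQRU
final tree: (((B:7,(J:11/2,U:1/2):5/2):2,Q:1/2):21/4,R:21/4)
total length: 57/2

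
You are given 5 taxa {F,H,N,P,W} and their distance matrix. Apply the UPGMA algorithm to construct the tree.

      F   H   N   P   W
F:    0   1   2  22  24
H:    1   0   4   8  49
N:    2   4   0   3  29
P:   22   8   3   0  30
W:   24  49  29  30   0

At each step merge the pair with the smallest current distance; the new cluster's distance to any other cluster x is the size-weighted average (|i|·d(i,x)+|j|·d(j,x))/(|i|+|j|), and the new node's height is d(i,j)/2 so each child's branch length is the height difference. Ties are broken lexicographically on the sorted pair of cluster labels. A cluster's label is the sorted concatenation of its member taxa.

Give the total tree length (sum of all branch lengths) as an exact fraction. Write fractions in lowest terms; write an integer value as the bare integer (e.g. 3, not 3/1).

1. join F+H (d=1) ⇒ FH; edges |F|=1/2, |H|=1/2
  updated: d(FH,N)=3, d(FH,P)=15, d(FH,W)=73/2
2. join FH+N (d=3) ⇒ FHN; edges |FH|=1, |N|=3/2
  updated: d(FHN,P)=11, d(FHN,W)=34
3. join FHN+P (d=11) ⇒ FHNP; edges |FHN|=4, |P|=11/2
  updated: d(FHNP,W)=33
4. join FHNP+W (d=33) ⇒ FHNPW; edges |FHNP|=11, |W|=33/2
final tree: ((((F:1/2,H:1/2):1,N:3/2):4,P:11/2):11,W:33/2)
total length: 81/2

81/2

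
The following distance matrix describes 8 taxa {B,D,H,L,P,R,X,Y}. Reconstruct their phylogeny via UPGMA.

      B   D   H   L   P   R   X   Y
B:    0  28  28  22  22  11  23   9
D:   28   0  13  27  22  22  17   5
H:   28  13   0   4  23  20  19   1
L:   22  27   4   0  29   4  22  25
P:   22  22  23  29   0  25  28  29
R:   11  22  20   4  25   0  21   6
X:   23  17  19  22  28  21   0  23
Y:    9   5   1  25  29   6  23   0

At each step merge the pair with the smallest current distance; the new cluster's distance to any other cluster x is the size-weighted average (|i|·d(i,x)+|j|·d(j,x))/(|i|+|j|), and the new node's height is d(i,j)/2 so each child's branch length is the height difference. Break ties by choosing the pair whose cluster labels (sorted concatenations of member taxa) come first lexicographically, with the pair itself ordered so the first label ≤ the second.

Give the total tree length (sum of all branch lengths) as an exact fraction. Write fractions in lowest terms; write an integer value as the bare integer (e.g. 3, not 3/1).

1. join H+Y (d=1) ⇒ HY; edges |H|=1/2, |Y|=1/2
  updated: d(B,HY)=37/2, d(D,HY)=9, d(HY,L)=29/2, d(HY,P)=26, d(HY,R)=13, d(HY,X)=21
2. join L+R (d=4) ⇒ LR; edges |L|=2, |R|=2
  updated: d(B,LR)=33/2, d(D,LR)=49/2, d(HY,LR)=55/4, d(LR,P)=27, d(LR,X)=43/2
3. join D+HY (d=9) ⇒ DHY; edges |D|=9/2, |HY|=4
  updated: d(B,DHY)=65/3, d(DHY,LR)=52/3, d(DHY,P)=74/3, d(DHY,X)=59/3
4. join B+LR (d=33/2) ⇒ BLR; edges |B|=33/4, |LR|=25/4
  updated: d(BLR,DHY)=169/9, d(BLR,P)=76/3, d(BLR,X)=22
5. join BLR+DHY (d=169/9) ⇒ BDHLRY; edges |BLR|=41/36, |DHY|=44/9
  updated: d(BDHLRY,P)=25, d(BDHLRY,X)=125/6
6. join BDHLRY+X (d=125/6) ⇒ BDHLRXY; edges |BDHLRY|=37/36, |X|=125/12
  updated: d(BDHLRXY,P)=178/7
7. join BDHLRXY+P (d=178/7) ⇒ BDHLPRXY; edges |BDHLRXY|=193/84, |P|=89/7
final tree: ((((B:33/4,(L:2,R:2):25/4):41/36,(D:9/2,(H:1/2,Y:1/2):4):44/9):37/36,X:125/12):193/84,P:89/7)
total length: 7621/126

7621/126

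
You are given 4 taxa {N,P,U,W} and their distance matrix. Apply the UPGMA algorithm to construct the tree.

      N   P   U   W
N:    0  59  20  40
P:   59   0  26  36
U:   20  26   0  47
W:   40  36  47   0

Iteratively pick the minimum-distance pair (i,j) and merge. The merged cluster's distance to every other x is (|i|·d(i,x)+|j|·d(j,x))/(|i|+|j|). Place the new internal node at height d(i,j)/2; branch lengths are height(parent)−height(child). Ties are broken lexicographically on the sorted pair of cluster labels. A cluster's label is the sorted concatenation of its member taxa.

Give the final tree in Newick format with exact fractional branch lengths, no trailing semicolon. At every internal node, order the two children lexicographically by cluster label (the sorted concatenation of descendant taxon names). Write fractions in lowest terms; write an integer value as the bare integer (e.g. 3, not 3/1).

step 1: merge (N,U) at d=20; branch lengths N→10, U→10; new cluster NU
  updated: d(NU,P)=85/2, d(NU,W)=87/2
step 2: merge (P,W) at d=36; branch lengths P→18, W→18; new cluster PW
  updated: d(NU,PW)=43
step 3: merge (NU,PW) at d=43; branch lengths NU→23/2, PW→7/2; new cluster NPUW
final tree: ((N:10,U:10):23/2,(P:18,W:18):7/2)
total length: 71

((N:10,U:10):23/2,(P:18,W:18):7/2)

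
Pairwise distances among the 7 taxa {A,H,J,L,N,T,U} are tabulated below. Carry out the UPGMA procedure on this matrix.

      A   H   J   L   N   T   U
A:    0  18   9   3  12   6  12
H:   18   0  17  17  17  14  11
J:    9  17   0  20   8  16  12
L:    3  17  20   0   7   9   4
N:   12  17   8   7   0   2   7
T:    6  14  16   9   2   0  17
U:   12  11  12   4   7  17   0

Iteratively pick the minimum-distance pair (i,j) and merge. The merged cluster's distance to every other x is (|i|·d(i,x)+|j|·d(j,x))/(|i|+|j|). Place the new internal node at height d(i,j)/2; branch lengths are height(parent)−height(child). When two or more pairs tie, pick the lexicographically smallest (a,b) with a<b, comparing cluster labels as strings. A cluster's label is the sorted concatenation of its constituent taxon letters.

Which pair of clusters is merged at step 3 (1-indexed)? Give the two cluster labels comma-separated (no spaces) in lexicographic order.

AL,U

1. join N+T (d=2) ⇒ NT; edges |N|=1, |T|=1
  updated: d(A,NT)=9, d(H,NT)=31/2, d(J,NT)=12, d(L,NT)=8, d(NT,U)=12
2. join A+L (d=3) ⇒ AL; edges |A|=3/2, |L|=3/2
  updated: d(AL,H)=35/2, d(AL,J)=29/2, d(AL,NT)=17/2, d(AL,U)=8
3. join AL+U (d=8) ⇒ ALU; edges |AL|=5/2, |U|=4
  updated: d(ALU,H)=46/3, d(ALU,J)=41/3, d(ALU,NT)=29/3
4. join ALU+NT (d=29/3) ⇒ ALNTU; edges |ALU|=5/6, |NT|=23/6
  updated: d(ALNTU,H)=77/5, d(ALNTU,J)=13
5. join ALNTU+J (d=13) ⇒ AJLNTU; edges |ALNTU|=5/3, |J|=13/2
  updated: d(AJLNTU,H)=47/3
6. join AJLNTU+H (d=47/3) ⇒ AHJLNTU; edges |AJLNTU|=4/3, |H|=47/6
final tree: (((((A:3/2,L:3/2):5/2,U:4):5/6,(N:1,T:1):23/6):5/3,J:13/2):4/3,H:47/6)
total length: 67/2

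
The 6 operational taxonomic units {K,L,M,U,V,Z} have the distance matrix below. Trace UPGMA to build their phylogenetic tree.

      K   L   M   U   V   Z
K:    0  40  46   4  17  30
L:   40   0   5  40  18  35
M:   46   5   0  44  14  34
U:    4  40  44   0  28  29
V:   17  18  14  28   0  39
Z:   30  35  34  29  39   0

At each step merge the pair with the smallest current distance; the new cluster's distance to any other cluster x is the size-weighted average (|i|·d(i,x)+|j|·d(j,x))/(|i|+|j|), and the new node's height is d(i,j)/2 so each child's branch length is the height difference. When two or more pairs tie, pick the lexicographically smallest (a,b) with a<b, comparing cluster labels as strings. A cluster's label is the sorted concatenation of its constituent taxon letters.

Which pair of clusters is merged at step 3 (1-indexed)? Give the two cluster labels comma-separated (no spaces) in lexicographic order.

1. join K+U (d=4) ⇒ KU; edges |K|=2, |U|=2
  updated: d(KU,L)=40, d(KU,M)=45, d(KU,V)=45/2, d(KU,Z)=59/2
2. join L+M (d=5) ⇒ LM; edges |L|=5/2, |M|=5/2
  updated: d(KU,LM)=85/2, d(LM,V)=16, d(LM,Z)=69/2
3. join LM+V (d=16) ⇒ LMV; edges |LM|=11/2, |V|=8
  updated: d(KU,LMV)=215/6, d(LMV,Z)=36
4. join KU+Z (d=59/2) ⇒ KUZ; edges |KU|=51/4, |Z|=59/4
  updated: d(KUZ,LMV)=323/9
5. join KUZ+LMV (d=323/9) ⇒ KLMUVZ; edges |KUZ|=115/36, |LMV|=179/18
final tree: (((K:2,U:2):51/4,Z:59/4):115/36,((L:5/2,M:5/2):11/2,V:8):179/18)
total length: 2273/36

LM,V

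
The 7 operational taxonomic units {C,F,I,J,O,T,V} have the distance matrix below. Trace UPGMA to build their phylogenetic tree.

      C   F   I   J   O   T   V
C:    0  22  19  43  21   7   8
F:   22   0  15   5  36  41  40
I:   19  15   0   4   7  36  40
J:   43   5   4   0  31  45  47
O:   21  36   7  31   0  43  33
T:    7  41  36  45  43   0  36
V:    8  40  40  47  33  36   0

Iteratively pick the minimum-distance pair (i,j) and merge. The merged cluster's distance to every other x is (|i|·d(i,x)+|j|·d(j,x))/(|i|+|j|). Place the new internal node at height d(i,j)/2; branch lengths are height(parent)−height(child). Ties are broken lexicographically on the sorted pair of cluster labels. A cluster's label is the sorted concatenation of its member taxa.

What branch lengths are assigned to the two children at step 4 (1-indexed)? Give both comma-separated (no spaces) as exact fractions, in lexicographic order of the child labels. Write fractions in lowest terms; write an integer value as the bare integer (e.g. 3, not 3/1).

1. join I+J (d=4) ⇒ IJ; edges |I|=2, |J|=2
  updated: d(C,IJ)=31, d(F,IJ)=10, d(IJ,O)=19, d(IJ,T)=81/2, d(IJ,V)=87/2
2. join C+T (d=7) ⇒ CT; edges |C|=7/2, |T|=7/2
  updated: d(CT,F)=63/2, d(CT,IJ)=143/4, d(CT,O)=32, d(CT,V)=22
3. join F+IJ (d=10) ⇒ FIJ; edges |F|=5, |IJ|=3
  updated: d(CT,FIJ)=103/3, d(FIJ,O)=74/3, d(FIJ,V)=127/3
4. join CT+V (d=22) ⇒ CTV; edges |CT|=15/2, |V|=11
  updated: d(CTV,FIJ)=37, d(CTV,O)=97/3
5. join FIJ+O (d=74/3) ⇒ FIJO; edges |FIJ|=22/3, |O|=37/3
  updated: d(CTV,FIJO)=215/6
6. join CTV+FIJO (d=215/6) ⇒ CFIJOTV; edges |CTV|=83/12, |FIJO|=67/12
final tree: (((C:7/2,T:7/2):15/2,V:11):83/12,((F:5,(I:2,J:2):3):22/3,O:37/3):67/12)
total length: 209/3

15/2,11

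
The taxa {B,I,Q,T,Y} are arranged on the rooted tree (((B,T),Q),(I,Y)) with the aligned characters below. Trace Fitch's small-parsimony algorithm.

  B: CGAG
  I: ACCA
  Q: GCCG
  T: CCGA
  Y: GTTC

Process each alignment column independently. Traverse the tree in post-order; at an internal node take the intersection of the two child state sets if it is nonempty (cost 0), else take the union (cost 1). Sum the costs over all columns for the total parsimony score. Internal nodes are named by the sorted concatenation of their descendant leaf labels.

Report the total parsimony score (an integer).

10

[col 0] BT: children B:{C}, T:{C} ∩→ {C}; cost 0
[col 0] BQT: children BT:{C}, Q:{G} ∪→ {C,G}; cost 1
[col 0] IY: children I:{A}, Y:{G} ∪→ {A,G}; cost 1
[col 0] BIQTY: children BQT:{C,G}, IY:{A,G} ∩→ {G}; cost 0
[col 1] BT: children B:{G}, T:{C} ∪→ {C,G}; cost 1
[col 1] BQT: children BT:{C,G}, Q:{C} ∩→ {C}; cost 0
[col 1] IY: children I:{C}, Y:{T} ∪→ {C,T}; cost 1
[col 1] BIQTY: children BQT:{C}, IY:{C,T} ∩→ {C}; cost 0
[col 2] BT: children B:{A}, T:{G} ∪→ {A,G}; cost 1
[col 2] BQT: children BT:{A,G}, Q:{C} ∪→ {A,C,G}; cost 1
[col 2] IY: children I:{C}, Y:{T} ∪→ {C,T}; cost 1
[col 2] BIQTY: children BQT:{A,C,G}, IY:{C,T} ∩→ {C}; cost 0
[col 3] BT: children B:{G}, T:{A} ∪→ {A,G}; cost 1
[col 3] BQT: children BT:{A,G}, Q:{G} ∩→ {G}; cost 0
[col 3] IY: children I:{A}, Y:{C} ∪→ {A,C}; cost 1
[col 3] BIQTY: children BQT:{G}, IY:{A,C} ∪→ {A,C,G}; cost 1
per-site changes: [2, 2, 3, 3]; total = 10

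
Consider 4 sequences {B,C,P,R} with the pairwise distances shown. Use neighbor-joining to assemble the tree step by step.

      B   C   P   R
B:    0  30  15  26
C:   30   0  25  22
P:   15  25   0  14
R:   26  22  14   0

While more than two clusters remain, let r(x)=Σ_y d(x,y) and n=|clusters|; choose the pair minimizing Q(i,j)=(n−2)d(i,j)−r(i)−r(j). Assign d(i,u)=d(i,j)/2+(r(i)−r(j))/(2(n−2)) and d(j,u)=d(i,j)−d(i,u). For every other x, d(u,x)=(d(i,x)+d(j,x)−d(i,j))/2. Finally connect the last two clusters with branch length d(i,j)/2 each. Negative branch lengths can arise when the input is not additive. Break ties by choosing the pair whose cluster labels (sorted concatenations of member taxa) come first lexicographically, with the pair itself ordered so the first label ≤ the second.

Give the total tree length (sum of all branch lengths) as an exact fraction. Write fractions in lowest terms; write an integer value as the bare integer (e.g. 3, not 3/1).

1. join B+P (d=15, Q=-95) ⇒ BP; edges |B|=47/4, |P|=13/4
  updated: d(BP,C)=20, d(BP,R)=25/2
2. join BP+C (d=20, Q=-109/2) ⇒ BCP; edges |BP|=21/4, |C|=59/4
  updated: d(BCP,R)=29/4
3. join BCP+R (d=29/4) ⇒ BCPR; edges |BCP|=29/8, |R|=29/8
final tree: (((B:47/4,P:13/4):21/4,C:59/4):29/8,R:29/8)
total length: 169/4

169/4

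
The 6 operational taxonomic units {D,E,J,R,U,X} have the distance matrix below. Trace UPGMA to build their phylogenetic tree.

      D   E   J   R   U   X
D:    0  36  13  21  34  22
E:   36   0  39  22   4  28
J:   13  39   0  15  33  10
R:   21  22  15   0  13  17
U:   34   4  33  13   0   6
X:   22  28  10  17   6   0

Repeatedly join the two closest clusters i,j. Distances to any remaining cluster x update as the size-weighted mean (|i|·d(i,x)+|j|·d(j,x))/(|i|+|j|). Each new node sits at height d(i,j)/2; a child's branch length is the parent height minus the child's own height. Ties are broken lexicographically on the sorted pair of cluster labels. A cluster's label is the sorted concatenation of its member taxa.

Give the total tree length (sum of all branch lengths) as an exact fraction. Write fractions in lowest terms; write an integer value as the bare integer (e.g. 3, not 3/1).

1217/24

iteration 1: select E,U (d=4); attach at lengths (2, 2); label the merged cluster EU
  updated: d(D,EU)=35, d(EU,J)=36, d(EU,R)=35/2, d(EU,X)=17
iteration 2: select J,X (d=10); attach at lengths (5, 5); label the merged cluster JX
  updated: d(D,JX)=35/2, d(EU,JX)=53/2, d(JX,R)=16
iteration 3: select JX,R (d=16); attach at lengths (3, 8); label the merged cluster JRX
  updated: d(D,JRX)=56/3, d(EU,JRX)=47/2
iteration 4: select D,JRX (d=56/3); attach at lengths (28/3, 4/3); label the merged cluster DJRX
  updated: d(DJRX,EU)=211/8
iteration 5: select DJRX,EU (d=211/8); attach at lengths (185/48, 179/16); label the merged cluster DEJRUX
final tree: ((D:28/3,((J:5,X:5):3,R:8):4/3):185/48,(E:2,U:2):179/16)
total length: 1217/24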